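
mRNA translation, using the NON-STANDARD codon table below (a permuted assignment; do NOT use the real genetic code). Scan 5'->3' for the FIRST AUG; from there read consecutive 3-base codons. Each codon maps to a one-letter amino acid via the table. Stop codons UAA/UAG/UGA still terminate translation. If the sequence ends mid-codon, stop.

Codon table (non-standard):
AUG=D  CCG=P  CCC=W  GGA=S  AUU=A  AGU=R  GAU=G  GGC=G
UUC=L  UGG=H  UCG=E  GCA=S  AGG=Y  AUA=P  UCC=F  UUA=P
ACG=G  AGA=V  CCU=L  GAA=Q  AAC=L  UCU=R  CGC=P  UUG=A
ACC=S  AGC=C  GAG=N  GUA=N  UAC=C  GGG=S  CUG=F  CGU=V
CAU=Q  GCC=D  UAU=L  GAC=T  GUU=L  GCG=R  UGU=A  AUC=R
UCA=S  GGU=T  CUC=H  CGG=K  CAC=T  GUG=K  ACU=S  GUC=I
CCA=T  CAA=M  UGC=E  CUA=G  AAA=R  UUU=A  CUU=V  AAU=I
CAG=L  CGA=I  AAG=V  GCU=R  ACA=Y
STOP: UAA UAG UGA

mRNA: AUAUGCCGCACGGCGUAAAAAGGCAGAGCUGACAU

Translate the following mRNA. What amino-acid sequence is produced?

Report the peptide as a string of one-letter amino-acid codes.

Answer: DPTGNRYLC

Derivation:
start AUG at pos 2
pos 2: AUG -> D; peptide=D
pos 5: CCG -> P; peptide=DP
pos 8: CAC -> T; peptide=DPT
pos 11: GGC -> G; peptide=DPTG
pos 14: GUA -> N; peptide=DPTGN
pos 17: AAA -> R; peptide=DPTGNR
pos 20: AGG -> Y; peptide=DPTGNRY
pos 23: CAG -> L; peptide=DPTGNRYL
pos 26: AGC -> C; peptide=DPTGNRYLC
pos 29: UGA -> STOP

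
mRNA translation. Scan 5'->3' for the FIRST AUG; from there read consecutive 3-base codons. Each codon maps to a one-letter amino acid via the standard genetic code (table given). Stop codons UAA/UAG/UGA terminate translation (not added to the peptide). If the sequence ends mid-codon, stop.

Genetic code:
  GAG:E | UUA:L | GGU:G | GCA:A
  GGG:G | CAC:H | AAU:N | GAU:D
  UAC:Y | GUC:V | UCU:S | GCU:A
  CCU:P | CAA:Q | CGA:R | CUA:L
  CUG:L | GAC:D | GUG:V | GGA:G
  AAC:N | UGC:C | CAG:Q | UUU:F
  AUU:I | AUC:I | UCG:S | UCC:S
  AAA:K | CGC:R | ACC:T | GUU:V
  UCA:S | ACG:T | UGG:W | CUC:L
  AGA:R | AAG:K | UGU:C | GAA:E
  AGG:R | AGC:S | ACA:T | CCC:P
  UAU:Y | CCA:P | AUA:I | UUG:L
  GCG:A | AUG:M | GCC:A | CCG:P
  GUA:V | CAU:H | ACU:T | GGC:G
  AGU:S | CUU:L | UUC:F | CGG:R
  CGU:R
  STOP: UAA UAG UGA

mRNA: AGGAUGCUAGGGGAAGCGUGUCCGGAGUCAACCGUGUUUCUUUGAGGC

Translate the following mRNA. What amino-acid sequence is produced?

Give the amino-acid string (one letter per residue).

Answer: MLGEACPESTVFL

Derivation:
start AUG at pos 3
pos 3: AUG -> M; peptide=M
pos 6: CUA -> L; peptide=ML
pos 9: GGG -> G; peptide=MLG
pos 12: GAA -> E; peptide=MLGE
pos 15: GCG -> A; peptide=MLGEA
pos 18: UGU -> C; peptide=MLGEAC
pos 21: CCG -> P; peptide=MLGEACP
pos 24: GAG -> E; peptide=MLGEACPE
pos 27: UCA -> S; peptide=MLGEACPES
pos 30: ACC -> T; peptide=MLGEACPEST
pos 33: GUG -> V; peptide=MLGEACPESTV
pos 36: UUU -> F; peptide=MLGEACPESTVF
pos 39: CUU -> L; peptide=MLGEACPESTVFL
pos 42: UGA -> STOP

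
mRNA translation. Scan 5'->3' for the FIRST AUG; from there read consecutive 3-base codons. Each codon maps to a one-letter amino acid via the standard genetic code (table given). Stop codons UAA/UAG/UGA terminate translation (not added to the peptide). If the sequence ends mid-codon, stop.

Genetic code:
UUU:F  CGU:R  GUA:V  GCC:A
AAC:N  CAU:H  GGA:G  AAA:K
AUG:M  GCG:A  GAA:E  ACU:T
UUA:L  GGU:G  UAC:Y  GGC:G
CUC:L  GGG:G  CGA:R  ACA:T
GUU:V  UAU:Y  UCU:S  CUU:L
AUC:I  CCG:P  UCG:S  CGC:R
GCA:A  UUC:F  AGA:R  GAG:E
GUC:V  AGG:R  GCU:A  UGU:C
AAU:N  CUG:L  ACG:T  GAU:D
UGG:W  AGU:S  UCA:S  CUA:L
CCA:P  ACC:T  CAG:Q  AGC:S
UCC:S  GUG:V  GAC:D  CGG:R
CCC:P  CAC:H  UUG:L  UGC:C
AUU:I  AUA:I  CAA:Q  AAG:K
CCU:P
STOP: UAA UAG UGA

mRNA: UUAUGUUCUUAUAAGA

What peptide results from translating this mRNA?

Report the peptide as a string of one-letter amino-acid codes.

Answer: MFL

Derivation:
start AUG at pos 2
pos 2: AUG -> M; peptide=M
pos 5: UUC -> F; peptide=MF
pos 8: UUA -> L; peptide=MFL
pos 11: UAA -> STOP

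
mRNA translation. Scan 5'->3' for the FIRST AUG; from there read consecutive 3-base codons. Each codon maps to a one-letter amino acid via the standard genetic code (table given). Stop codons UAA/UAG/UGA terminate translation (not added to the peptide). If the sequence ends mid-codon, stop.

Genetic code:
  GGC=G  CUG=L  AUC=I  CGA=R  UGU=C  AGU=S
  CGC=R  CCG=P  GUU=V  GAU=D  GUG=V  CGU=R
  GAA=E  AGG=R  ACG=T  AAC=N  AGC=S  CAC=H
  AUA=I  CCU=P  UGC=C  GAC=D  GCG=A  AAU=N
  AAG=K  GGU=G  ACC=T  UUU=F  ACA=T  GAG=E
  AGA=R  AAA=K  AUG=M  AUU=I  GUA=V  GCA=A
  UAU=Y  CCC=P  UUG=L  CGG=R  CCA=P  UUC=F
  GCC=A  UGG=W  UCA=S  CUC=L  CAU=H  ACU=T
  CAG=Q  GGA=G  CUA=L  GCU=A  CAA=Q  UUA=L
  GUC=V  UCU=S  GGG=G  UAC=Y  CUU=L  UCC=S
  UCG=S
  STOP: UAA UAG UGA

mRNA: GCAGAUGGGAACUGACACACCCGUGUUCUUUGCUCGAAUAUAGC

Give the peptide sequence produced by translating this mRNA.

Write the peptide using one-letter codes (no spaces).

start AUG at pos 4
pos 4: AUG -> M; peptide=M
pos 7: GGA -> G; peptide=MG
pos 10: ACU -> T; peptide=MGT
pos 13: GAC -> D; peptide=MGTD
pos 16: ACA -> T; peptide=MGTDT
pos 19: CCC -> P; peptide=MGTDTP
pos 22: GUG -> V; peptide=MGTDTPV
pos 25: UUC -> F; peptide=MGTDTPVF
pos 28: UUU -> F; peptide=MGTDTPVFF
pos 31: GCU -> A; peptide=MGTDTPVFFA
pos 34: CGA -> R; peptide=MGTDTPVFFAR
pos 37: AUA -> I; peptide=MGTDTPVFFARI
pos 40: UAG -> STOP

Answer: MGTDTPVFFARI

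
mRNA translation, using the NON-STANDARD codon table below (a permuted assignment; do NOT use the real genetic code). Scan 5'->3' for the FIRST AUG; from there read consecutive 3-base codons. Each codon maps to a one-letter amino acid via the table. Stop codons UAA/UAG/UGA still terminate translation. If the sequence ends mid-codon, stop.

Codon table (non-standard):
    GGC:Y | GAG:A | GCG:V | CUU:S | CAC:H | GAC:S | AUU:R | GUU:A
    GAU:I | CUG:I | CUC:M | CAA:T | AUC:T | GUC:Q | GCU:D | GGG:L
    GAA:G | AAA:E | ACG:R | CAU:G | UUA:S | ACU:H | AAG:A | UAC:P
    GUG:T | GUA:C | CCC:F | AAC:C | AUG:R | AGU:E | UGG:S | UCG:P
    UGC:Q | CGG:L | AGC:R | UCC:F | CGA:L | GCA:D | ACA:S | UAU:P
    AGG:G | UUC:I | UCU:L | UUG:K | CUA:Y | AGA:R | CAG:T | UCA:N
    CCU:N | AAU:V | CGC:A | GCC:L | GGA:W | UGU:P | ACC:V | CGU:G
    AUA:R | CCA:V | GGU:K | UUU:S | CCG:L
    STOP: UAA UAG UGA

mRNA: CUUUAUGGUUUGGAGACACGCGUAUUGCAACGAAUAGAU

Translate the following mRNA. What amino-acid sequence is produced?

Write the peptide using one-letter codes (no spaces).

start AUG at pos 4
pos 4: AUG -> R; peptide=R
pos 7: GUU -> A; peptide=RA
pos 10: UGG -> S; peptide=RAS
pos 13: AGA -> R; peptide=RASR
pos 16: CAC -> H; peptide=RASRH
pos 19: GCG -> V; peptide=RASRHV
pos 22: UAU -> P; peptide=RASRHVP
pos 25: UGC -> Q; peptide=RASRHVPQ
pos 28: AAC -> C; peptide=RASRHVPQC
pos 31: GAA -> G; peptide=RASRHVPQCG
pos 34: UAG -> STOP

Answer: RASRHVPQCG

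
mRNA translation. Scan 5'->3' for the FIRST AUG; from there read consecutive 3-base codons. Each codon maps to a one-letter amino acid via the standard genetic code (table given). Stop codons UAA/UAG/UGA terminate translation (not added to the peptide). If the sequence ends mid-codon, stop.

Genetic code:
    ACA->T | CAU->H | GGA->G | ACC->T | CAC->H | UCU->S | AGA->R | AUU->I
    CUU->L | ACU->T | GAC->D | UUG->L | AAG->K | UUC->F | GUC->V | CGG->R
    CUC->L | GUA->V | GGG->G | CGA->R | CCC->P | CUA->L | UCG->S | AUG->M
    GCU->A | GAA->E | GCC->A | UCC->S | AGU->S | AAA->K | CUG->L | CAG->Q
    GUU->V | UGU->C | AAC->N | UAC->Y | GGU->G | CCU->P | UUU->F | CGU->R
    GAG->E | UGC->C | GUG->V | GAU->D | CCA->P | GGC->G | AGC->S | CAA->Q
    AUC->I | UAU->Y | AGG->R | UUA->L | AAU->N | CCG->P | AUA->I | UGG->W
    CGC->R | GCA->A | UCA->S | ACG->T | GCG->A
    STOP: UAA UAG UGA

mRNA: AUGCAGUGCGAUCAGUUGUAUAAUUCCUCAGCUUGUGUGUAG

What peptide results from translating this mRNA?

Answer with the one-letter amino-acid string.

start AUG at pos 0
pos 0: AUG -> M; peptide=M
pos 3: CAG -> Q; peptide=MQ
pos 6: UGC -> C; peptide=MQC
pos 9: GAU -> D; peptide=MQCD
pos 12: CAG -> Q; peptide=MQCDQ
pos 15: UUG -> L; peptide=MQCDQL
pos 18: UAU -> Y; peptide=MQCDQLY
pos 21: AAU -> N; peptide=MQCDQLYN
pos 24: UCC -> S; peptide=MQCDQLYNS
pos 27: UCA -> S; peptide=MQCDQLYNSS
pos 30: GCU -> A; peptide=MQCDQLYNSSA
pos 33: UGU -> C; peptide=MQCDQLYNSSAC
pos 36: GUG -> V; peptide=MQCDQLYNSSACV
pos 39: UAG -> STOP

Answer: MQCDQLYNSSACV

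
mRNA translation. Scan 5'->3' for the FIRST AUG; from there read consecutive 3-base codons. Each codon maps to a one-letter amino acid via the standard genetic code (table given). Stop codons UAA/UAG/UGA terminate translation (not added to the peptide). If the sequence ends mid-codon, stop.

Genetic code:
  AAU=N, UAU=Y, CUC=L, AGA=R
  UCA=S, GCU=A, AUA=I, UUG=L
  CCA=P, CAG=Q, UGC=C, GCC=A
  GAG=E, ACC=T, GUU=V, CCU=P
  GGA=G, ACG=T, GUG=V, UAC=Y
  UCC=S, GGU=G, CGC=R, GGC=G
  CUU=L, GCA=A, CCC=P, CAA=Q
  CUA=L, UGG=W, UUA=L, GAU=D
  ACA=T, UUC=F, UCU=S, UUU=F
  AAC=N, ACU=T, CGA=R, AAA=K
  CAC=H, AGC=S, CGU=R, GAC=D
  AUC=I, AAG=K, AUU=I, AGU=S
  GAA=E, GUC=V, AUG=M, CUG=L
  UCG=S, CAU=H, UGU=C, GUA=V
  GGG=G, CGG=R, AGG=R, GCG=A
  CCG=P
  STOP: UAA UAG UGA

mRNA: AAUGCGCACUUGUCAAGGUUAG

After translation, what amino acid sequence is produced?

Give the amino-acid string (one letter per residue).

start AUG at pos 1
pos 1: AUG -> M; peptide=M
pos 4: CGC -> R; peptide=MR
pos 7: ACU -> T; peptide=MRT
pos 10: UGU -> C; peptide=MRTC
pos 13: CAA -> Q; peptide=MRTCQ
pos 16: GGU -> G; peptide=MRTCQG
pos 19: UAG -> STOP

Answer: MRTCQG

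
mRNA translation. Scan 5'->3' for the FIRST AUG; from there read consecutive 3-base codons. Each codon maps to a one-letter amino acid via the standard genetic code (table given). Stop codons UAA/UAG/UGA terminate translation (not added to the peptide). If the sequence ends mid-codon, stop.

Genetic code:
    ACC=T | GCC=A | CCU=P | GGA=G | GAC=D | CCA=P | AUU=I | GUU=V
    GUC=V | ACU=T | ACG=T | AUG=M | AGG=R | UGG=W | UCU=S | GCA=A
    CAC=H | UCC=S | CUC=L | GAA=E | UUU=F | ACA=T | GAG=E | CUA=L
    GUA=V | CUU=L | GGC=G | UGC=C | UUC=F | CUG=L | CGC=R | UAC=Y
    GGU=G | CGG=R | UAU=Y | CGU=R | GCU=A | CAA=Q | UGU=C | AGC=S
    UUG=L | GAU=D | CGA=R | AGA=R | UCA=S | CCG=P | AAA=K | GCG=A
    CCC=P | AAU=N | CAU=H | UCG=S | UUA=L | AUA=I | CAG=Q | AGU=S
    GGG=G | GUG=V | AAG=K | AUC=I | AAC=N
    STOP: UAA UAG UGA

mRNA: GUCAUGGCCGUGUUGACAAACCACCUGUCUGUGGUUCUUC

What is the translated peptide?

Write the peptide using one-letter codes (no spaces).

Answer: MAVLTNHLSVVL

Derivation:
start AUG at pos 3
pos 3: AUG -> M; peptide=M
pos 6: GCC -> A; peptide=MA
pos 9: GUG -> V; peptide=MAV
pos 12: UUG -> L; peptide=MAVL
pos 15: ACA -> T; peptide=MAVLT
pos 18: AAC -> N; peptide=MAVLTN
pos 21: CAC -> H; peptide=MAVLTNH
pos 24: CUG -> L; peptide=MAVLTNHL
pos 27: UCU -> S; peptide=MAVLTNHLS
pos 30: GUG -> V; peptide=MAVLTNHLSV
pos 33: GUU -> V; peptide=MAVLTNHLSVV
pos 36: CUU -> L; peptide=MAVLTNHLSVVL
pos 39: only 1 nt remain (<3), stop (end of mRNA)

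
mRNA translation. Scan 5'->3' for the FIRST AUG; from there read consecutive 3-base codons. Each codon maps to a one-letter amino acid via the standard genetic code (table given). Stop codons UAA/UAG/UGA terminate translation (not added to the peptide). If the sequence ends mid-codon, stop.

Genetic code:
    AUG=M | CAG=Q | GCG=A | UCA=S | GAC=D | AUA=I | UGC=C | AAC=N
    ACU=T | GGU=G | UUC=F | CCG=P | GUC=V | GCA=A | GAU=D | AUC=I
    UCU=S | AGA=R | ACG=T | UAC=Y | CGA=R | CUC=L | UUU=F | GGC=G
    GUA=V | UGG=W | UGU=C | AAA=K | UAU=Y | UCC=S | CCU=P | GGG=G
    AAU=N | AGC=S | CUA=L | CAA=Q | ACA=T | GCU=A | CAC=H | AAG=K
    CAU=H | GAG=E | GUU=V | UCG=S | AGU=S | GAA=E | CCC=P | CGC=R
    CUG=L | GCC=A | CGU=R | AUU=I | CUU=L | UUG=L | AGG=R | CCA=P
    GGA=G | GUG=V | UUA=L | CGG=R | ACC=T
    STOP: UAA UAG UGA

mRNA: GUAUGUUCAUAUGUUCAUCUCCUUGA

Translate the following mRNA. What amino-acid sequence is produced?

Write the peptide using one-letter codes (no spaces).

Answer: MFICSSP

Derivation:
start AUG at pos 2
pos 2: AUG -> M; peptide=M
pos 5: UUC -> F; peptide=MF
pos 8: AUA -> I; peptide=MFI
pos 11: UGU -> C; peptide=MFIC
pos 14: UCA -> S; peptide=MFICS
pos 17: UCU -> S; peptide=MFICSS
pos 20: CCU -> P; peptide=MFICSSP
pos 23: UGA -> STOP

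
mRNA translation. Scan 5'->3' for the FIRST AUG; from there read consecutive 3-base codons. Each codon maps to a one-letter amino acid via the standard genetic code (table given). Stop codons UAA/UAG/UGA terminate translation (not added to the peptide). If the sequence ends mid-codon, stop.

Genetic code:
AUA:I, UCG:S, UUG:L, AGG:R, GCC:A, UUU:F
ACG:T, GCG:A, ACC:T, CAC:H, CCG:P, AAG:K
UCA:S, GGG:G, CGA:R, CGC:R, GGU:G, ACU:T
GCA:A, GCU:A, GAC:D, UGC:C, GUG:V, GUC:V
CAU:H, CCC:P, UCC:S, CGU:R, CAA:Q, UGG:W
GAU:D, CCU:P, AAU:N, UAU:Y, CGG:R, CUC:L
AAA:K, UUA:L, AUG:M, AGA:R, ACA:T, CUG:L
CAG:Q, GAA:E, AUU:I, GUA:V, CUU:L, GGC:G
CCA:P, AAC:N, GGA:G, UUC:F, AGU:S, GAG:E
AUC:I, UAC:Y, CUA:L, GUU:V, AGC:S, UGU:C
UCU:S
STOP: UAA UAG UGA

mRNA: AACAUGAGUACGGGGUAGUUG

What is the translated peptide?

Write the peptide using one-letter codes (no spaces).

start AUG at pos 3
pos 3: AUG -> M; peptide=M
pos 6: AGU -> S; peptide=MS
pos 9: ACG -> T; peptide=MST
pos 12: GGG -> G; peptide=MSTG
pos 15: UAG -> STOP

Answer: MSTG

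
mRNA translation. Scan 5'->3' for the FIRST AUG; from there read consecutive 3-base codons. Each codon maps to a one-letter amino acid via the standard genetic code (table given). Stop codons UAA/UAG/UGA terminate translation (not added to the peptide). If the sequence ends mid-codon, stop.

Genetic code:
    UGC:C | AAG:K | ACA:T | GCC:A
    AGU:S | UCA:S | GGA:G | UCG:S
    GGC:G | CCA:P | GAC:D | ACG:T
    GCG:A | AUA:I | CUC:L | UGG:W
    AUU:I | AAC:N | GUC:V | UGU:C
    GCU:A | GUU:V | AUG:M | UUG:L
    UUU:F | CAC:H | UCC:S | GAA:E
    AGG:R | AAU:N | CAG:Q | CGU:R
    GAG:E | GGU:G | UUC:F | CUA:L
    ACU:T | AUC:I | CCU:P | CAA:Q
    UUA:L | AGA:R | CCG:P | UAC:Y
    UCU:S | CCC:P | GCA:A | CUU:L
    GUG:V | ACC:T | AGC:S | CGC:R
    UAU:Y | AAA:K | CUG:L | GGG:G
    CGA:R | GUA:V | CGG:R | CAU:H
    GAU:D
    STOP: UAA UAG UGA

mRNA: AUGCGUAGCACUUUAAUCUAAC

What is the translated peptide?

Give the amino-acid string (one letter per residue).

start AUG at pos 0
pos 0: AUG -> M; peptide=M
pos 3: CGU -> R; peptide=MR
pos 6: AGC -> S; peptide=MRS
pos 9: ACU -> T; peptide=MRST
pos 12: UUA -> L; peptide=MRSTL
pos 15: AUC -> I; peptide=MRSTLI
pos 18: UAA -> STOP

Answer: MRSTLI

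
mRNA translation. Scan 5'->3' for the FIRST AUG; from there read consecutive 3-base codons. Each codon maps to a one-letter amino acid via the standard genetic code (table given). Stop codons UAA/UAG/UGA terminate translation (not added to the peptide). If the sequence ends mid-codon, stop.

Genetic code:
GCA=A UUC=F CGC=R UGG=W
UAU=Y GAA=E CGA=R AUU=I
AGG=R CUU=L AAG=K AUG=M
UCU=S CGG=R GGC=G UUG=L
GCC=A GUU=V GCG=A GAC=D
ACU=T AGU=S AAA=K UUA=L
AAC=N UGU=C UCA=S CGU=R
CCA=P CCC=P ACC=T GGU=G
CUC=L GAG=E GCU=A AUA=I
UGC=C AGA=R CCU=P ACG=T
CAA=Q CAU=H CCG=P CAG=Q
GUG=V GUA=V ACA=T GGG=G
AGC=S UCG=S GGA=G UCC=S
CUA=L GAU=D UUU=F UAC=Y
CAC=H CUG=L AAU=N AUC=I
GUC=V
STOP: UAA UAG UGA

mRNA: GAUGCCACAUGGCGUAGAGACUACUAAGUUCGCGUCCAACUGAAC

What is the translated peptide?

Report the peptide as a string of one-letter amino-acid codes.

Answer: MPHGVETTKFASN

Derivation:
start AUG at pos 1
pos 1: AUG -> M; peptide=M
pos 4: CCA -> P; peptide=MP
pos 7: CAU -> H; peptide=MPH
pos 10: GGC -> G; peptide=MPHG
pos 13: GUA -> V; peptide=MPHGV
pos 16: GAG -> E; peptide=MPHGVE
pos 19: ACU -> T; peptide=MPHGVET
pos 22: ACU -> T; peptide=MPHGVETT
pos 25: AAG -> K; peptide=MPHGVETTK
pos 28: UUC -> F; peptide=MPHGVETTKF
pos 31: GCG -> A; peptide=MPHGVETTKFA
pos 34: UCC -> S; peptide=MPHGVETTKFAS
pos 37: AAC -> N; peptide=MPHGVETTKFASN
pos 40: UGA -> STOP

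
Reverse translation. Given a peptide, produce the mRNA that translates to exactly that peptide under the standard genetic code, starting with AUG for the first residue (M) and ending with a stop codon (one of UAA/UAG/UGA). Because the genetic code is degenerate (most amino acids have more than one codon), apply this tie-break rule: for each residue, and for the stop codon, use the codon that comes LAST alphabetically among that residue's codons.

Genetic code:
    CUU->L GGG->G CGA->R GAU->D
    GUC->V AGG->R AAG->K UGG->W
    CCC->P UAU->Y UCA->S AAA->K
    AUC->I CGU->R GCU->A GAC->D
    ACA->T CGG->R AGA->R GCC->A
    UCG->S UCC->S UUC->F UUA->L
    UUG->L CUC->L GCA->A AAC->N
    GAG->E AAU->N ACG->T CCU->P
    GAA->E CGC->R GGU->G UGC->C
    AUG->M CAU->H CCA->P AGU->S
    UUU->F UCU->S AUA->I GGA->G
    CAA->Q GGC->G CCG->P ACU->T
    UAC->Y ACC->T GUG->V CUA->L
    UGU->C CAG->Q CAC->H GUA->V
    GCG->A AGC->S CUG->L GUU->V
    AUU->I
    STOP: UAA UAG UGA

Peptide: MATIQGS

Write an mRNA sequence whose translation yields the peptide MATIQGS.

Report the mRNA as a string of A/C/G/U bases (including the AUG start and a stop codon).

Answer: mRNA: AUGGCUACUAUUCAGGGUUCUUGA

Derivation:
residue 1: M -> AUG (start codon)
residue 2: A codons sorted = GCA,GCC,GCG,GCU -> pick last = GCU
residue 3: T codons sorted = ACA,ACC,ACG,ACU -> pick last = ACU
residue 4: I codons sorted = AUA,AUC,AUU -> pick last = AUU
residue 5: Q codons sorted = CAA,CAG -> pick last = CAG
residue 6: G codons sorted = GGA,GGC,GGG,GGU -> pick last = GGU
residue 7: S codons sorted = AGC,AGU,UCA,UCC,UCG,UCU -> pick last = UCU
terminator: stop codons sorted = UAA,UAG,UGA -> pick last = UGA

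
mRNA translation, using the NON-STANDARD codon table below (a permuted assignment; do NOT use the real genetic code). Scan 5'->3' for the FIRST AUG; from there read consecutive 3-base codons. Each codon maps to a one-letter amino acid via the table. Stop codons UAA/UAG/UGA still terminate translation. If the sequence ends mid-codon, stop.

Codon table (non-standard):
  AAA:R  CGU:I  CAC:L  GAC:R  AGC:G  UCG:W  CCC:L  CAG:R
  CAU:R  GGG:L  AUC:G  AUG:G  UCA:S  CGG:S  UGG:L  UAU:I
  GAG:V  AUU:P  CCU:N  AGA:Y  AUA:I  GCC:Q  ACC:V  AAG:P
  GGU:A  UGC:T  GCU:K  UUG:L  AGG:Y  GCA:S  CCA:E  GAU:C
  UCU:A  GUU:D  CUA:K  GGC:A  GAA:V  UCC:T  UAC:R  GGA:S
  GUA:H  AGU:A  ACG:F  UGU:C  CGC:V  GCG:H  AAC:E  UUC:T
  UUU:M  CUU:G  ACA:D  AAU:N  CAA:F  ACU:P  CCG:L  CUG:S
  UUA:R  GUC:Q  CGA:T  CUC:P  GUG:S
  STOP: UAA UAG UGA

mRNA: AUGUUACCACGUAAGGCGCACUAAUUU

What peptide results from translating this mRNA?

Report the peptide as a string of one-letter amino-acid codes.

start AUG at pos 0
pos 0: AUG -> G; peptide=G
pos 3: UUA -> R; peptide=GR
pos 6: CCA -> E; peptide=GRE
pos 9: CGU -> I; peptide=GREI
pos 12: AAG -> P; peptide=GREIP
pos 15: GCG -> H; peptide=GREIPH
pos 18: CAC -> L; peptide=GREIPHL
pos 21: UAA -> STOP

Answer: GREIPHL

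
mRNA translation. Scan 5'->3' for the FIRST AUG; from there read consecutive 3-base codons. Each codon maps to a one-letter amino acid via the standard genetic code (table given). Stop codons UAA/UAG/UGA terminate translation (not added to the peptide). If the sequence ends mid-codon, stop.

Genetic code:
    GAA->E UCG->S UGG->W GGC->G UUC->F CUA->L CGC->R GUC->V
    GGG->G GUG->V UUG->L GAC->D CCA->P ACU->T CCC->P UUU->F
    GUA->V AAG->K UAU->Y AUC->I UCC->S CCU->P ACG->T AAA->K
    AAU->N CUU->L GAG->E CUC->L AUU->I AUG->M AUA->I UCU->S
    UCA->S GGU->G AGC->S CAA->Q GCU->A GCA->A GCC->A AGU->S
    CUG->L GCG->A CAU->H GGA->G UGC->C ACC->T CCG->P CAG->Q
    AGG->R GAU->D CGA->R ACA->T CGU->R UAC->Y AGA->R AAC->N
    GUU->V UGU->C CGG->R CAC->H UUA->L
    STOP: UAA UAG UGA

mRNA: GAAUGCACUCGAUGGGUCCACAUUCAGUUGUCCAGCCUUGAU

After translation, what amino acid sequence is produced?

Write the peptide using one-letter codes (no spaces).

start AUG at pos 2
pos 2: AUG -> M; peptide=M
pos 5: CAC -> H; peptide=MH
pos 8: UCG -> S; peptide=MHS
pos 11: AUG -> M; peptide=MHSM
pos 14: GGU -> G; peptide=MHSMG
pos 17: CCA -> P; peptide=MHSMGP
pos 20: CAU -> H; peptide=MHSMGPH
pos 23: UCA -> S; peptide=MHSMGPHS
pos 26: GUU -> V; peptide=MHSMGPHSV
pos 29: GUC -> V; peptide=MHSMGPHSVV
pos 32: CAG -> Q; peptide=MHSMGPHSVVQ
pos 35: CCU -> P; peptide=MHSMGPHSVVQP
pos 38: UGA -> STOP

Answer: MHSMGPHSVVQP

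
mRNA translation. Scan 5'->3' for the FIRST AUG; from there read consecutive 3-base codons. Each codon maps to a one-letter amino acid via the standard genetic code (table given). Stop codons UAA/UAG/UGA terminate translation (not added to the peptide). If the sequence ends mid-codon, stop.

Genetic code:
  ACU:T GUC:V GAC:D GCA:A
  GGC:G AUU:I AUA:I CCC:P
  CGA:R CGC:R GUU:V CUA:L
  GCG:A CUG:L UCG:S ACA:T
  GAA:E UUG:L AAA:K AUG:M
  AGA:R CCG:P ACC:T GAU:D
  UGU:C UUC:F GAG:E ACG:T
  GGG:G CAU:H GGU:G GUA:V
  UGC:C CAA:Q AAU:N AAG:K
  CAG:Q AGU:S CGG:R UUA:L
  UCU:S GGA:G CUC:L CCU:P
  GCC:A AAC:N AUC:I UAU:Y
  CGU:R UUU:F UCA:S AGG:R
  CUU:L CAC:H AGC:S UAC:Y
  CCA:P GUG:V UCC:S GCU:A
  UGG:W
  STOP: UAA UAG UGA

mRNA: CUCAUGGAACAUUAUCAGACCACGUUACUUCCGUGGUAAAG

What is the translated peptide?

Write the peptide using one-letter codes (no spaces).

Answer: MEHYQTTLLPW

Derivation:
start AUG at pos 3
pos 3: AUG -> M; peptide=M
pos 6: GAA -> E; peptide=ME
pos 9: CAU -> H; peptide=MEH
pos 12: UAU -> Y; peptide=MEHY
pos 15: CAG -> Q; peptide=MEHYQ
pos 18: ACC -> T; peptide=MEHYQT
pos 21: ACG -> T; peptide=MEHYQTT
pos 24: UUA -> L; peptide=MEHYQTTL
pos 27: CUU -> L; peptide=MEHYQTTLL
pos 30: CCG -> P; peptide=MEHYQTTLLP
pos 33: UGG -> W; peptide=MEHYQTTLLPW
pos 36: UAA -> STOP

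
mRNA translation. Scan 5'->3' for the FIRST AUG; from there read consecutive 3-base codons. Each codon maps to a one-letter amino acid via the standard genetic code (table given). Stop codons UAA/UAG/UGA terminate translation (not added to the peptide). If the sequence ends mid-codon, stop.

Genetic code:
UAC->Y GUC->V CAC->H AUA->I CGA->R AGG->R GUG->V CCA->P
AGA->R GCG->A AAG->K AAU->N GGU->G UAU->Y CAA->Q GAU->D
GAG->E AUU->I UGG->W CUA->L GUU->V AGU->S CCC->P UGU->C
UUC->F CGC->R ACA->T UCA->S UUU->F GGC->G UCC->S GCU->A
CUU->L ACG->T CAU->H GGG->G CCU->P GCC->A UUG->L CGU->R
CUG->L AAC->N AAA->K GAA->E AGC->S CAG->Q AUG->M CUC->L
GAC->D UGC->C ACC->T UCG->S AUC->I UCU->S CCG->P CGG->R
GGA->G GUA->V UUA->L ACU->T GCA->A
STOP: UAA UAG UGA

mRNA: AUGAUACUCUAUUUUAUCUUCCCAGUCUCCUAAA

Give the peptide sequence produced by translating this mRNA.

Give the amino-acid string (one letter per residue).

start AUG at pos 0
pos 0: AUG -> M; peptide=M
pos 3: AUA -> I; peptide=MI
pos 6: CUC -> L; peptide=MIL
pos 9: UAU -> Y; peptide=MILY
pos 12: UUU -> F; peptide=MILYF
pos 15: AUC -> I; peptide=MILYFI
pos 18: UUC -> F; peptide=MILYFIF
pos 21: CCA -> P; peptide=MILYFIFP
pos 24: GUC -> V; peptide=MILYFIFPV
pos 27: UCC -> S; peptide=MILYFIFPVS
pos 30: UAA -> STOP

Answer: MILYFIFPVS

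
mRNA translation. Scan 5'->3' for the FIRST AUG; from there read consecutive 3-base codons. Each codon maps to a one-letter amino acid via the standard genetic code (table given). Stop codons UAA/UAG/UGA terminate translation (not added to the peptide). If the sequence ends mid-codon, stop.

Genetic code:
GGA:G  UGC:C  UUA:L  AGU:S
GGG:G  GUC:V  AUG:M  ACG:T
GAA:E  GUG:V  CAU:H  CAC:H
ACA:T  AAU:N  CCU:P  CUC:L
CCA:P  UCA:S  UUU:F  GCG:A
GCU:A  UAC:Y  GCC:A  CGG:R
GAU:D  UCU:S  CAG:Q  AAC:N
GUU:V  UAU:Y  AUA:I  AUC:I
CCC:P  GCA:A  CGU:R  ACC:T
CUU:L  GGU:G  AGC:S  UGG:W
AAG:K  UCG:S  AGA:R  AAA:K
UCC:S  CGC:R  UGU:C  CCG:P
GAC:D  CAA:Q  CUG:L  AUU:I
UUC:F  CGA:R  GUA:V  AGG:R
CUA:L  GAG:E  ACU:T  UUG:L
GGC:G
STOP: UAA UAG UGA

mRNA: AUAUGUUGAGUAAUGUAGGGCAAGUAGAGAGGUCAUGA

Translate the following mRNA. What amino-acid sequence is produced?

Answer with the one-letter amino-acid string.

Answer: MLSNVGQVERS

Derivation:
start AUG at pos 2
pos 2: AUG -> M; peptide=M
pos 5: UUG -> L; peptide=ML
pos 8: AGU -> S; peptide=MLS
pos 11: AAU -> N; peptide=MLSN
pos 14: GUA -> V; peptide=MLSNV
pos 17: GGG -> G; peptide=MLSNVG
pos 20: CAA -> Q; peptide=MLSNVGQ
pos 23: GUA -> V; peptide=MLSNVGQV
pos 26: GAG -> E; peptide=MLSNVGQVE
pos 29: AGG -> R; peptide=MLSNVGQVER
pos 32: UCA -> S; peptide=MLSNVGQVERS
pos 35: UGA -> STOP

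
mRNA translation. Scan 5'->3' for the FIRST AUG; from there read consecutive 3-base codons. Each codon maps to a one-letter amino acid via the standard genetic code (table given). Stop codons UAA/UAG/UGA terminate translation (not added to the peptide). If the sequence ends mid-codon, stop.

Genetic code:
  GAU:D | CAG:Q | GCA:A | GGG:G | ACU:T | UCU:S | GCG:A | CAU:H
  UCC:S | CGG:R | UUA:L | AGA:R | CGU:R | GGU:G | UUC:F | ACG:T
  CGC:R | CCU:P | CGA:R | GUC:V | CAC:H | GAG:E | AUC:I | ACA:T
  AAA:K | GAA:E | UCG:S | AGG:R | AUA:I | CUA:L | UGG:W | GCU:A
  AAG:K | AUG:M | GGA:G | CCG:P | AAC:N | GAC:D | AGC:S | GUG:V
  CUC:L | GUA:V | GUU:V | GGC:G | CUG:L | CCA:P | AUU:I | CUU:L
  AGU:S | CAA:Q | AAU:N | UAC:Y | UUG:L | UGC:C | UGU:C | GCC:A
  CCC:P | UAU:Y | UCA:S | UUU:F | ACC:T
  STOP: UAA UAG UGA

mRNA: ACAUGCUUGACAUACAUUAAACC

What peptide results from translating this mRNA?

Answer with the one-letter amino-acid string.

start AUG at pos 2
pos 2: AUG -> M; peptide=M
pos 5: CUU -> L; peptide=ML
pos 8: GAC -> D; peptide=MLD
pos 11: AUA -> I; peptide=MLDI
pos 14: CAU -> H; peptide=MLDIH
pos 17: UAA -> STOP

Answer: MLDIH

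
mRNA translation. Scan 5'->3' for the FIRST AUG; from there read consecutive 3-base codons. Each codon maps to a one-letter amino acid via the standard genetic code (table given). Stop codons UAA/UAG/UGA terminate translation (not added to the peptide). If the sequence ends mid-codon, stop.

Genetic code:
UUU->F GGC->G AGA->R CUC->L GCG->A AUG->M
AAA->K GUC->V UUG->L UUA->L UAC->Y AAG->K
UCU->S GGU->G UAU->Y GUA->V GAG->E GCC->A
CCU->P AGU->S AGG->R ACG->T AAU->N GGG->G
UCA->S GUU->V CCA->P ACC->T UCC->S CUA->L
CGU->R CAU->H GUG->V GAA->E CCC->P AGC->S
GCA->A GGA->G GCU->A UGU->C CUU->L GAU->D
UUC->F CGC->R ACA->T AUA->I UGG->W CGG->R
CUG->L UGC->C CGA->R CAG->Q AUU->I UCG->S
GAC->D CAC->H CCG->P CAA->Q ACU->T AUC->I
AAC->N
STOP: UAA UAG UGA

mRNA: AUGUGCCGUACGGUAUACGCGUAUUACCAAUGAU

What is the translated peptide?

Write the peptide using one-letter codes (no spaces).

start AUG at pos 0
pos 0: AUG -> M; peptide=M
pos 3: UGC -> C; peptide=MC
pos 6: CGU -> R; peptide=MCR
pos 9: ACG -> T; peptide=MCRT
pos 12: GUA -> V; peptide=MCRTV
pos 15: UAC -> Y; peptide=MCRTVY
pos 18: GCG -> A; peptide=MCRTVYA
pos 21: UAU -> Y; peptide=MCRTVYAY
pos 24: UAC -> Y; peptide=MCRTVYAYY
pos 27: CAA -> Q; peptide=MCRTVYAYYQ
pos 30: UGA -> STOP

Answer: MCRTVYAYYQ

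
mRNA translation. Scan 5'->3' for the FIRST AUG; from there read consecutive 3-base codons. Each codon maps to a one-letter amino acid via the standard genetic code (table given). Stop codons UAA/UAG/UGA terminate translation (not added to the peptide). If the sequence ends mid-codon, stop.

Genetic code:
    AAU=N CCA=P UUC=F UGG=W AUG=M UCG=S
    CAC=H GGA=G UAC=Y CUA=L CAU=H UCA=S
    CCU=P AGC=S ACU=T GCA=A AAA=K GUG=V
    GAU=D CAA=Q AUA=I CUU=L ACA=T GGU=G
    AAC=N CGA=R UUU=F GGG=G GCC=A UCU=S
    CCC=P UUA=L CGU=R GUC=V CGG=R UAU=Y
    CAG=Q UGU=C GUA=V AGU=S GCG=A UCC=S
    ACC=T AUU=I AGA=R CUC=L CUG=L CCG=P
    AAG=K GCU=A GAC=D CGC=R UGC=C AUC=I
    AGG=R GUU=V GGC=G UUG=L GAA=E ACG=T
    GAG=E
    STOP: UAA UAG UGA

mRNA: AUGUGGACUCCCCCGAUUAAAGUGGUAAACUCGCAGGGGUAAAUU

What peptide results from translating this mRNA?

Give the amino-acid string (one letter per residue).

Answer: MWTPPIKVVNSQG

Derivation:
start AUG at pos 0
pos 0: AUG -> M; peptide=M
pos 3: UGG -> W; peptide=MW
pos 6: ACU -> T; peptide=MWT
pos 9: CCC -> P; peptide=MWTP
pos 12: CCG -> P; peptide=MWTPP
pos 15: AUU -> I; peptide=MWTPPI
pos 18: AAA -> K; peptide=MWTPPIK
pos 21: GUG -> V; peptide=MWTPPIKV
pos 24: GUA -> V; peptide=MWTPPIKVV
pos 27: AAC -> N; peptide=MWTPPIKVVN
pos 30: UCG -> S; peptide=MWTPPIKVVNS
pos 33: CAG -> Q; peptide=MWTPPIKVVNSQ
pos 36: GGG -> G; peptide=MWTPPIKVVNSQG
pos 39: UAA -> STOP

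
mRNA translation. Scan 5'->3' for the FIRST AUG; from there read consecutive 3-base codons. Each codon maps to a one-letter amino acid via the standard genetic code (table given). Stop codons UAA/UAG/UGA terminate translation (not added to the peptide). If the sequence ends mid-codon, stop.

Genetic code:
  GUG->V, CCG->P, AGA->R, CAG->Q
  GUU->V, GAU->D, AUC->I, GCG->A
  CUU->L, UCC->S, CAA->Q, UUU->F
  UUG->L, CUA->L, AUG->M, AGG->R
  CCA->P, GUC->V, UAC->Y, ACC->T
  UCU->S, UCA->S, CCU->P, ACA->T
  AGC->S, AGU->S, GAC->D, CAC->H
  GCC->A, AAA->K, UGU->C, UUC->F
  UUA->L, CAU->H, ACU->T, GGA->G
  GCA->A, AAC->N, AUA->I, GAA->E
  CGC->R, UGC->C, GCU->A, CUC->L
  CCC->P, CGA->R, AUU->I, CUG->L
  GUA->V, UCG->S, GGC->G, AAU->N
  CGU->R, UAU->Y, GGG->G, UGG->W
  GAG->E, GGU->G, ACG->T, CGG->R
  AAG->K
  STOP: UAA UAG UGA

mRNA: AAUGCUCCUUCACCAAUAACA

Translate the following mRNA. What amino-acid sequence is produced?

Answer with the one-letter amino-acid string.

Answer: MLLHQ

Derivation:
start AUG at pos 1
pos 1: AUG -> M; peptide=M
pos 4: CUC -> L; peptide=ML
pos 7: CUU -> L; peptide=MLL
pos 10: CAC -> H; peptide=MLLH
pos 13: CAA -> Q; peptide=MLLHQ
pos 16: UAA -> STOP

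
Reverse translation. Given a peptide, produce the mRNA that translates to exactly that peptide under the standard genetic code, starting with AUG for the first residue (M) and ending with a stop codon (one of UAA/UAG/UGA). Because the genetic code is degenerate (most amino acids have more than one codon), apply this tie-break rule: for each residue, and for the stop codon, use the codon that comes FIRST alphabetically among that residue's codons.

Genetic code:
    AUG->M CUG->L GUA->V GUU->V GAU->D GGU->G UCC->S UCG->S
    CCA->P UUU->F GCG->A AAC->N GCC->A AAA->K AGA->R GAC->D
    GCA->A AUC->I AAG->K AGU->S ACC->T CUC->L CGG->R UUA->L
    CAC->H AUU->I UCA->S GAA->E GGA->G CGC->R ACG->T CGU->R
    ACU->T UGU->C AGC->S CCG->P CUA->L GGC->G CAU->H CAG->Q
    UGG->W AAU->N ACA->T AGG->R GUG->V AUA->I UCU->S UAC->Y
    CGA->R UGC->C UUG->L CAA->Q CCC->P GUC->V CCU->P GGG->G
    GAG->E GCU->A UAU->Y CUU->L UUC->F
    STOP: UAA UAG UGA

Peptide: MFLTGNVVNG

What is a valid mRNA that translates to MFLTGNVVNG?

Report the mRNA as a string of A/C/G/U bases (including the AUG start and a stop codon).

Answer: mRNA: AUGUUCCUAACAGGAAACGUAGUAAACGGAUAA

Derivation:
residue 1: M -> AUG (start codon)
residue 2: F codons sorted = UUC,UUU -> pick first = UUC
residue 3: L codons sorted = CUA,CUC,CUG,CUU,UUA,UUG -> pick first = CUA
residue 4: T codons sorted = ACA,ACC,ACG,ACU -> pick first = ACA
residue 5: G codons sorted = GGA,GGC,GGG,GGU -> pick first = GGA
residue 6: N codons sorted = AAC,AAU -> pick first = AAC
residue 7: V codons sorted = GUA,GUC,GUG,GUU -> pick first = GUA
residue 8: V codons sorted = GUA,GUC,GUG,GUU -> pick first = GUA
residue 9: N codons sorted = AAC,AAU -> pick first = AAC
residue 10: G codons sorted = GGA,GGC,GGG,GGU -> pick first = GGA
terminator: stop codons sorted = UAA,UAG,UGA -> pick first = UAA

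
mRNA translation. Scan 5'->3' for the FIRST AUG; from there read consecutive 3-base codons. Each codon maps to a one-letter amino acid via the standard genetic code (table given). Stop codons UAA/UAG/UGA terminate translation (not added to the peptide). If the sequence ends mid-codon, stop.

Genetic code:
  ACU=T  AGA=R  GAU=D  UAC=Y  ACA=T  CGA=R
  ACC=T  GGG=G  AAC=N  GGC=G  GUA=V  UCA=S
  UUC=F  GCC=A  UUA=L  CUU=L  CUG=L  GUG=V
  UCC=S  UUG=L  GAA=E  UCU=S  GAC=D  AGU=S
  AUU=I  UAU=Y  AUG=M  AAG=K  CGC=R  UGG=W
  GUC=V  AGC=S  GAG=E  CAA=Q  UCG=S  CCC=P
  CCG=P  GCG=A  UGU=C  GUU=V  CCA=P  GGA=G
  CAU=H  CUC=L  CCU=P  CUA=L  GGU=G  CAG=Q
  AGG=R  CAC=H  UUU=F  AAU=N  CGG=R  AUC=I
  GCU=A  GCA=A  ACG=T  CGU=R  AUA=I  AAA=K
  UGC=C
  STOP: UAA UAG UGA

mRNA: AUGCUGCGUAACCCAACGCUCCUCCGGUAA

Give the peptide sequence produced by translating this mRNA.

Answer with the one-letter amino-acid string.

Answer: MLRNPTLLR

Derivation:
start AUG at pos 0
pos 0: AUG -> M; peptide=M
pos 3: CUG -> L; peptide=ML
pos 6: CGU -> R; peptide=MLR
pos 9: AAC -> N; peptide=MLRN
pos 12: CCA -> P; peptide=MLRNP
pos 15: ACG -> T; peptide=MLRNPT
pos 18: CUC -> L; peptide=MLRNPTL
pos 21: CUC -> L; peptide=MLRNPTLL
pos 24: CGG -> R; peptide=MLRNPTLLR
pos 27: UAA -> STOP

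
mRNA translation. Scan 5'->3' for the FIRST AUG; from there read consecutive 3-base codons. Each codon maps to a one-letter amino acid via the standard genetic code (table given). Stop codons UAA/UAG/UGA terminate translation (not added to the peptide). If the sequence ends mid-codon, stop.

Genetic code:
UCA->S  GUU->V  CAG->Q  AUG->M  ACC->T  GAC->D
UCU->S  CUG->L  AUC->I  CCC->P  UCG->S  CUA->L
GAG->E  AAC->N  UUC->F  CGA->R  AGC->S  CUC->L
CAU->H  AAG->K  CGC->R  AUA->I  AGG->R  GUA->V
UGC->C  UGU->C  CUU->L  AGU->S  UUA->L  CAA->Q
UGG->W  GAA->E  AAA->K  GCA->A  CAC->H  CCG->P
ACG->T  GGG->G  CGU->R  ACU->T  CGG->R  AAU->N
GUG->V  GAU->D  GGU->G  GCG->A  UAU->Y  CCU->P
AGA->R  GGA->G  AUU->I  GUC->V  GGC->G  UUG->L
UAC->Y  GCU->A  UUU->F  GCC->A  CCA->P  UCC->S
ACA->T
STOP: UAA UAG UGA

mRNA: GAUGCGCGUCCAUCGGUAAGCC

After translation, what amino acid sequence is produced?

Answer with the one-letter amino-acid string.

start AUG at pos 1
pos 1: AUG -> M; peptide=M
pos 4: CGC -> R; peptide=MR
pos 7: GUC -> V; peptide=MRV
pos 10: CAU -> H; peptide=MRVH
pos 13: CGG -> R; peptide=MRVHR
pos 16: UAA -> STOP

Answer: MRVHR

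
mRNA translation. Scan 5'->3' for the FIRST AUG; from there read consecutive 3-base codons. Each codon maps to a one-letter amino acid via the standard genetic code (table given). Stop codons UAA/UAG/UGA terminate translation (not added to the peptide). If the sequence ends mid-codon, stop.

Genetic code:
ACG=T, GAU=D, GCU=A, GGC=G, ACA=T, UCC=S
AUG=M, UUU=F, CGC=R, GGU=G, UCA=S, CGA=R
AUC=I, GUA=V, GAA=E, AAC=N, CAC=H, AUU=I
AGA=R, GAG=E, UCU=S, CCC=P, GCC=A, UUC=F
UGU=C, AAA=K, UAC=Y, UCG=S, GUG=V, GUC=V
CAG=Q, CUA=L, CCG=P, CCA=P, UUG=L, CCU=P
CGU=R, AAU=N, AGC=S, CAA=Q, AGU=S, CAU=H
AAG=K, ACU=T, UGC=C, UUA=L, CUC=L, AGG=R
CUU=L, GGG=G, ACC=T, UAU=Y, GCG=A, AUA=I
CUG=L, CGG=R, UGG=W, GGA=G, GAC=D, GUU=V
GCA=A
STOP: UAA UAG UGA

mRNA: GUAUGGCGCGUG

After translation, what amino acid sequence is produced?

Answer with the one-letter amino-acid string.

Answer: MAR

Derivation:
start AUG at pos 2
pos 2: AUG -> M; peptide=M
pos 5: GCG -> A; peptide=MA
pos 8: CGU -> R; peptide=MAR
pos 11: only 1 nt remain (<3), stop (end of mRNA)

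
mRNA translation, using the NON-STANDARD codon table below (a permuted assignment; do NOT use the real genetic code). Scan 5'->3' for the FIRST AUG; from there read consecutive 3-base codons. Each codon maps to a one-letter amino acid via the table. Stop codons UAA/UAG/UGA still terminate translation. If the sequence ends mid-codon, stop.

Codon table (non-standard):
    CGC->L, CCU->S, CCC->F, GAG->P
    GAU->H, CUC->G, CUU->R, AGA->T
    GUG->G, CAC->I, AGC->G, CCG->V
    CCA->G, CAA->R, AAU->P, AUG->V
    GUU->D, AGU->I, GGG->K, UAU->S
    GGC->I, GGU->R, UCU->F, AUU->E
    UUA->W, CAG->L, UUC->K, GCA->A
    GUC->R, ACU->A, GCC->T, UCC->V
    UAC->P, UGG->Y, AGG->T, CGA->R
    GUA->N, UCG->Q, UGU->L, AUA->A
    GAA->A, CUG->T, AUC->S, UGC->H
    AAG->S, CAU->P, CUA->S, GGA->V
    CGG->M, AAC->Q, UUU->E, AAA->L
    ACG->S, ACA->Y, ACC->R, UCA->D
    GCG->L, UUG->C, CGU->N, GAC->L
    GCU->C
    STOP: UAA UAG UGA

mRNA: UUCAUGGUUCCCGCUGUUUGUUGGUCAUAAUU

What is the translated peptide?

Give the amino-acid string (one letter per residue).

start AUG at pos 3
pos 3: AUG -> V; peptide=V
pos 6: GUU -> D; peptide=VD
pos 9: CCC -> F; peptide=VDF
pos 12: GCU -> C; peptide=VDFC
pos 15: GUU -> D; peptide=VDFCD
pos 18: UGU -> L; peptide=VDFCDL
pos 21: UGG -> Y; peptide=VDFCDLY
pos 24: UCA -> D; peptide=VDFCDLYD
pos 27: UAA -> STOP

Answer: VDFCDLYD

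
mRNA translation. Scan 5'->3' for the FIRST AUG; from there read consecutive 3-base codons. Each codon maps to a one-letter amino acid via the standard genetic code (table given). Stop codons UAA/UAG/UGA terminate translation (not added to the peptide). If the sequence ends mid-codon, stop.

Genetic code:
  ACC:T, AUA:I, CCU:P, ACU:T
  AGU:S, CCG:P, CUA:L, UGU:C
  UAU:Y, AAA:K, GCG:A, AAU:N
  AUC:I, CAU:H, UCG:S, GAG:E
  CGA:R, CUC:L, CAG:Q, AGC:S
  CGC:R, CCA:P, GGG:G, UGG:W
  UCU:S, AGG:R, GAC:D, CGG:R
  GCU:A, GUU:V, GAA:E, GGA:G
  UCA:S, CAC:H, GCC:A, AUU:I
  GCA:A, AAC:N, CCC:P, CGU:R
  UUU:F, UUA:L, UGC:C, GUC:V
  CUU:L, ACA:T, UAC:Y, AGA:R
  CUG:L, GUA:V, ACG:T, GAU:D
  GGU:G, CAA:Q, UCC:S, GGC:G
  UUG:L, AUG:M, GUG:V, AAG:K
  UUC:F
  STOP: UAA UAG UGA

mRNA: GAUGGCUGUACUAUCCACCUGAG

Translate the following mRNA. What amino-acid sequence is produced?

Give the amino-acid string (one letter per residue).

Answer: MAVLST

Derivation:
start AUG at pos 1
pos 1: AUG -> M; peptide=M
pos 4: GCU -> A; peptide=MA
pos 7: GUA -> V; peptide=MAV
pos 10: CUA -> L; peptide=MAVL
pos 13: UCC -> S; peptide=MAVLS
pos 16: ACC -> T; peptide=MAVLST
pos 19: UGA -> STOP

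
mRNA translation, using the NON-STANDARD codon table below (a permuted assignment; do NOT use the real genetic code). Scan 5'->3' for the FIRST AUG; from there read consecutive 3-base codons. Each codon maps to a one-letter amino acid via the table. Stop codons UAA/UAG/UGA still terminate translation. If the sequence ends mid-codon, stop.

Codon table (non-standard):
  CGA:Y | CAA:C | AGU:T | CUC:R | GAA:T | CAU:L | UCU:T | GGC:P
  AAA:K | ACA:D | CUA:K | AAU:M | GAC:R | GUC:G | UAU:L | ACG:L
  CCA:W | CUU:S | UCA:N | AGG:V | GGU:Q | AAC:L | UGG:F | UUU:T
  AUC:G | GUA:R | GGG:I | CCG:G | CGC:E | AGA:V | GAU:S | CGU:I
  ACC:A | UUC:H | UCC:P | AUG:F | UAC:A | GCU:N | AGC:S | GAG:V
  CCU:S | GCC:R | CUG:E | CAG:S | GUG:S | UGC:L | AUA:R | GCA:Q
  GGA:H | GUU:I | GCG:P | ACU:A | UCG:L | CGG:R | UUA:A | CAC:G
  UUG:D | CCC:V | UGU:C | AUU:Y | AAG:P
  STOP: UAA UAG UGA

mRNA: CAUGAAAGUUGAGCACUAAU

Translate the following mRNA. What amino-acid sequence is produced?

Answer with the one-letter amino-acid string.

Answer: FKIVG

Derivation:
start AUG at pos 1
pos 1: AUG -> F; peptide=F
pos 4: AAA -> K; peptide=FK
pos 7: GUU -> I; peptide=FKI
pos 10: GAG -> V; peptide=FKIV
pos 13: CAC -> G; peptide=FKIVG
pos 16: UAA -> STOP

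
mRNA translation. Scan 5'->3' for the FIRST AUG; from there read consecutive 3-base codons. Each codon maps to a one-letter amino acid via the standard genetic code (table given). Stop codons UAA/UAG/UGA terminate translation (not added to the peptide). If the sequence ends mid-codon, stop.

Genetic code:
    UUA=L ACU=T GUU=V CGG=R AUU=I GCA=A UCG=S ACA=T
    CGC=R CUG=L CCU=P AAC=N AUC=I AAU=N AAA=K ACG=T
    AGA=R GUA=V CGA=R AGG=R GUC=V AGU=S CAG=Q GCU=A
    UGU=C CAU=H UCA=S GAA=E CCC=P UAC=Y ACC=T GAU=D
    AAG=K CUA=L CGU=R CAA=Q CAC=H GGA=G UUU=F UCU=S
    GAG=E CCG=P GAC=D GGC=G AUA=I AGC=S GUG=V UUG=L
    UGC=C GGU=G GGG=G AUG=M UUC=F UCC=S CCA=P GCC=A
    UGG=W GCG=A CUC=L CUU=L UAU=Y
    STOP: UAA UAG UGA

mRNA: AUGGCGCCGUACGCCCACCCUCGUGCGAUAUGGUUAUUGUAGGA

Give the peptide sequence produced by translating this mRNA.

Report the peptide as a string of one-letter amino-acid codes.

start AUG at pos 0
pos 0: AUG -> M; peptide=M
pos 3: GCG -> A; peptide=MA
pos 6: CCG -> P; peptide=MAP
pos 9: UAC -> Y; peptide=MAPY
pos 12: GCC -> A; peptide=MAPYA
pos 15: CAC -> H; peptide=MAPYAH
pos 18: CCU -> P; peptide=MAPYAHP
pos 21: CGU -> R; peptide=MAPYAHPR
pos 24: GCG -> A; peptide=MAPYAHPRA
pos 27: AUA -> I; peptide=MAPYAHPRAI
pos 30: UGG -> W; peptide=MAPYAHPRAIW
pos 33: UUA -> L; peptide=MAPYAHPRAIWL
pos 36: UUG -> L; peptide=MAPYAHPRAIWLL
pos 39: UAG -> STOP

Answer: MAPYAHPRAIWLL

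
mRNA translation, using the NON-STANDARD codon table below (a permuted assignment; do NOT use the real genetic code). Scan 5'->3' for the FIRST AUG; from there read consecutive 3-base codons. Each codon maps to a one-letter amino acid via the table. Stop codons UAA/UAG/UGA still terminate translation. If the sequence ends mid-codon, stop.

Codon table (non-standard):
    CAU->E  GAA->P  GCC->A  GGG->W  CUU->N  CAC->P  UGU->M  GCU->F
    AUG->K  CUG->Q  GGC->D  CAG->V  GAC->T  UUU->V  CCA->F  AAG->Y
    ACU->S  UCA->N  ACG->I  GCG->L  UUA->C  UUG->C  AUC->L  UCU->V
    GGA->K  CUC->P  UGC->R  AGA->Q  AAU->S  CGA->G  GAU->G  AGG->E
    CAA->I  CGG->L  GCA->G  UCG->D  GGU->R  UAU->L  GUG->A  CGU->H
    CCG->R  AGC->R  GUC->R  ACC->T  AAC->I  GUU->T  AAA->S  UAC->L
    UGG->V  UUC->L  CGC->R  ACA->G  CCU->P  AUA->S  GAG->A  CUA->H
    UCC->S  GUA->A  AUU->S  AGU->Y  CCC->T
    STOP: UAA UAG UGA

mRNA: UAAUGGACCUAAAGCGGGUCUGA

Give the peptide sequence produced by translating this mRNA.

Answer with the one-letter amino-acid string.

Answer: KTHYLR

Derivation:
start AUG at pos 2
pos 2: AUG -> K; peptide=K
pos 5: GAC -> T; peptide=KT
pos 8: CUA -> H; peptide=KTH
pos 11: AAG -> Y; peptide=KTHY
pos 14: CGG -> L; peptide=KTHYL
pos 17: GUC -> R; peptide=KTHYLR
pos 20: UGA -> STOP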